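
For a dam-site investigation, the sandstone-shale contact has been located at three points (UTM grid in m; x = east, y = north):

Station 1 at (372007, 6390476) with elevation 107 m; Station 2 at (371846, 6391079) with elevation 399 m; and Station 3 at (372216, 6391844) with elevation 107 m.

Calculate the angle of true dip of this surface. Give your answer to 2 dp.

49.41°

Two edge vectors: Station 1→Station 2 = (-161, 603, 292), Station 1→Station 3 = (209, 1368, 0).
Normal n = (Station 1→Station 2) × (Station 1→Station 3) = (-399456, 61028, -346275).
So ∂z/∂x = −n_x/n_z = −1.15358 and ∂z/∂y = −n_y/n_z = 0.17624.
Gradient magnitude |∇z| = √(a² + b²) = √(1.33075 + 0.03106) = 1.16697.
True dip = arctan(1.16697) = 49.41°, dipping toward E (azimuth ≈ 099°).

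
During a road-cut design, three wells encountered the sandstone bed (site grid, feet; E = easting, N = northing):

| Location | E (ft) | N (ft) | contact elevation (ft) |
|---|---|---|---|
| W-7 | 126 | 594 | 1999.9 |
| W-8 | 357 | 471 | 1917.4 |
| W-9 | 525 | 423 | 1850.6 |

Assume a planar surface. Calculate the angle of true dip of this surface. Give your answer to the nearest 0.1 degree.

25.4°

Two edge vectors: W-7→W-8 = (231, -123, -82.5), W-7→W-9 = (399, -171, -149.3).
Normal n = (W-7→W-8) × (W-7→W-9) = (4256.4, 1570.8, 9576).
So ∂z/∂E = −n_x/n_z = −0.44449 and ∂z/∂N = −n_y/n_z = −0.16404.
Gradient magnitude |∇z| = √(a² + b²) = √(0.19757 + 0.02691) = 0.47379.
True dip = arctan(0.47379) = 25.4°, dipping toward ENE (azimuth ≈ 070°).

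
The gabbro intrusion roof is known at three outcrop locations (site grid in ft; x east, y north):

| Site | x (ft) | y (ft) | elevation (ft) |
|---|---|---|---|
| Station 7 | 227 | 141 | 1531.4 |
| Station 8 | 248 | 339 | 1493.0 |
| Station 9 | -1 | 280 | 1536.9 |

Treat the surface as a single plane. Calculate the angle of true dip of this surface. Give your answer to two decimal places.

12.63°

Let the plane be z = a·x + b·y + c.
Station 8−Station 7: 21a + 198b = −38.4;  Station 9−Station 7: −228a + 139b = 5.5.
Solving gives a = −0.13371, b = −0.17976.
Gradient magnitude |∇z| = √(a² + b²) = √(0.01788 + 0.03231) = 0.22404.
True dip = arctan(0.22404) = 12.63°, dipping toward NE (azimuth ≈ 037°).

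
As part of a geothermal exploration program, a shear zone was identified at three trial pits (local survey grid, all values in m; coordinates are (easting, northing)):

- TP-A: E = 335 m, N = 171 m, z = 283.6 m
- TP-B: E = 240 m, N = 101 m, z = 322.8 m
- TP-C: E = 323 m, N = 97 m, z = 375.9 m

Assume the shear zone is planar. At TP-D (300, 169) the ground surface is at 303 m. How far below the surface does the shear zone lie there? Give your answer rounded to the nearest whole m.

37 m

Two edge vectors: TP-A→TP-B = (-95, -70, 39.2), TP-A→TP-C = (-12, -74, 92.3).
Normal n = (TP-A→TP-B) × (TP-A→TP-C) = (-3560.2, 8298.1, 6190).
So ∂z/∂E = −n_x/n_z = 0.57515 and ∂z/∂N = −n_y/n_z = −1.34057.
Intercept c from TP-A: 283.6 − 192.68 + 229.24 = 320.16.
At (300, 169): z_contact = 172.5 − 226.6 + 320.16 = 266.2 m.
Depth below ground = 303 − 266.2 = 37 m.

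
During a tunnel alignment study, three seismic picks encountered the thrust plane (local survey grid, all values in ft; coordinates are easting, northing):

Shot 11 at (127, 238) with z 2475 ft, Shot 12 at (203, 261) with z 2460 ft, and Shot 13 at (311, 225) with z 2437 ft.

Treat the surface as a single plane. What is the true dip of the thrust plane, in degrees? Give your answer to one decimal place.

Let the plane be z = a·easting + b·northing + c.
Shot 12−Shot 11: 76a + 23b = −15;  Shot 13−Shot 11: 184a − 13b = −38.
Solving gives a = −0.20479, b = 0.02452.
Gradient magnitude |∇z| = √(a² + b²) = √(0.04194 + 0.00060) = 0.20625.
True dip = arctan(0.20625) = 11.7°, dipping toward E (azimuth ≈ 097°).

11.7°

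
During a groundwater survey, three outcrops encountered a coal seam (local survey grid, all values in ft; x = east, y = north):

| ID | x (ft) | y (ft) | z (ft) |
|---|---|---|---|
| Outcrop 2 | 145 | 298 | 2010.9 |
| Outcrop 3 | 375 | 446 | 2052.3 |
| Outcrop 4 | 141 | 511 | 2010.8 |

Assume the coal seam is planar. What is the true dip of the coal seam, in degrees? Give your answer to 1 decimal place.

Let the plane be z = a·x + b·y + c.
Outcrop 3−Outcrop 2: 230a + 148b = 41.4;  Outcrop 4−Outcrop 2: −4a + 213b = −0.1.
Solving gives a = 0.17815, b = 0.00288.
Gradient magnitude |∇z| = √(a² + b²) = √(0.03174 + 0.00001) = 0.17817.
True dip = arctan(0.17817) = 10.1°, dipping toward W (azimuth ≈ 269°).

10.1°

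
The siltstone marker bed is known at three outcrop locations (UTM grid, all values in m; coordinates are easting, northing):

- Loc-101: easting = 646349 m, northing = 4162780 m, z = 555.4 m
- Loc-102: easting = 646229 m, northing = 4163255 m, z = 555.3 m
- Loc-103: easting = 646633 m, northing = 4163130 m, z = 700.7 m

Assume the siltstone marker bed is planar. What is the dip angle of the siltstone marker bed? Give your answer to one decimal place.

Two edge vectors: Loc-101→Loc-102 = (-120, 475, -0.1), Loc-101→Loc-103 = (284, 350, 145.3).
Normal n = (Loc-101→Loc-102) × (Loc-101→Loc-103) = (69052.5, 17407.6, -176900).
So ∂z/∂easting = −n_x/n_z = 0.39035 and ∂z/∂northing = −n_y/n_z = 0.09840.
Gradient magnitude |∇z| = √(a² + b²) = √(0.15237 + 0.00968) = 0.40256.
True dip = arctan(0.40256) = 21.9°, dipping toward WSW (azimuth ≈ 256°).

21.9°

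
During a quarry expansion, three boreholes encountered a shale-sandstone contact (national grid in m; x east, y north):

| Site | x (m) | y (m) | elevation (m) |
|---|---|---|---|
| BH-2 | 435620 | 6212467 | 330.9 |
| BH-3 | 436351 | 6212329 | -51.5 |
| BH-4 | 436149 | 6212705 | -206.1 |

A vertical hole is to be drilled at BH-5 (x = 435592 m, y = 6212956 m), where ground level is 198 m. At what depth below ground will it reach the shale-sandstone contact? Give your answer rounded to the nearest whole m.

225 m

Two edge vectors: BH-2→BH-3 = (731, -138, -382.4), BH-2→BH-4 = (529, 238, -537).
Normal n = (BH-2→BH-3) × (BH-2→BH-4) = (165117.2, 190257.4, 246980).
So ∂z/∂x = −n_x/n_z = −0.66854482 and ∂z/∂y = −n_y/n_z = −0.77033525.
Intercept c from BH-2: 330.9 + 291231.50 + 4785682.32 = 5077244.71.
At (435592, 6212956): z_contact = −291212.8 − 4786059.0 + 5077244.71 = -27.1 m.
Depth below ground = 198 − (-27.1) = 225 m.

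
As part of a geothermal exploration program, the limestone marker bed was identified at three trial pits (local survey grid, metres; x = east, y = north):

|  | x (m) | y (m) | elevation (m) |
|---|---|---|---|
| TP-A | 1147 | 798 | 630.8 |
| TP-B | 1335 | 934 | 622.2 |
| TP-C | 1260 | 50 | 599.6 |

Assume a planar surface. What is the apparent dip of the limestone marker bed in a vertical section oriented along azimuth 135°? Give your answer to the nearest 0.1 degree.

4.0°

Let the plane be z = a·x + b·y + c.
TP-B−TP-A: 188a + 136b = −8.6;  TP-C−TP-A: 113a − 748b = −31.2.
Solving gives a = −0.06844, b = 0.03137.
Unit vector along 135° is (sin 135°, cos 135°) = (0.7071, -0.7071).
Slope in that direction = a·(0.7071) + b·(-0.7071) = −0.07058.
Apparent dip = arctan|0.07058| = 4.0° (true dip is 4.3°, so apparent ≤ true as expected).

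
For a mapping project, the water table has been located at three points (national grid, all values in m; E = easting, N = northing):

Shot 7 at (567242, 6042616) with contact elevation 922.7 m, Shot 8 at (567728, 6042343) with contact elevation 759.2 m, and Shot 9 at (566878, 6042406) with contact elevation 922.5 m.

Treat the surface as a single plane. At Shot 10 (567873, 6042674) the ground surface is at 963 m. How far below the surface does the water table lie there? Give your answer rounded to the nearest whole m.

Let the plane be z = a·E + b·N + c.
Shot 8−Shot 7: 486a − 273b = −163.5;  Shot 9−Shot 7: −364a − 210b = −0.2.
Solving gives a = −0.17018349, b = 0.29593709.
Then c = 922.7 − a·567242 − b·6042616 = −1690776.28.
At (567873, 6042674): z_contact = −96642.6 + 1788251.4 − 1690776.28 = 832.5 m.
Depth below ground = 963 − 832.5 = 131 m.

131 m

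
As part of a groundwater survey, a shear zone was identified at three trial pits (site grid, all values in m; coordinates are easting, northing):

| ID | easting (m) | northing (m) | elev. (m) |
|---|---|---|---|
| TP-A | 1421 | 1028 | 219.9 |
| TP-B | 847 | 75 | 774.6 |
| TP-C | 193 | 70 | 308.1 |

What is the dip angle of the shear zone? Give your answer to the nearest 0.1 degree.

51.3°

Two edge vectors: TP-A→TP-B = (-574, -953, 554.7), TP-A→TP-C = (-1228, -958, 88.2).
Normal n = (TP-A→TP-B) × (TP-A→TP-C) = (447348, -630544.8, -620392).
So ∂z/∂easting = −n_x/n_z = 0.72107 and ∂z/∂northing = −n_y/n_z = −1.01637.
Gradient magnitude |∇z| = √(a² + b²) = √(0.51995 + 1.03300) = 1.24617.
True dip = arctan(1.24617) = 51.3°, dipping toward NW (azimuth ≈ 325°).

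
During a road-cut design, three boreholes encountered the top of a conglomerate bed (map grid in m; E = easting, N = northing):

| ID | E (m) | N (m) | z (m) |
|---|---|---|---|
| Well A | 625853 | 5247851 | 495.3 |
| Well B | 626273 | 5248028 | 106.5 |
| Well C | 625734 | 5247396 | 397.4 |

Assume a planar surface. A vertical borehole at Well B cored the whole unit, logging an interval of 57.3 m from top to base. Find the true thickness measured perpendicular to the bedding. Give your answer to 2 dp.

Two edge vectors: Well A→Well B = (420, 177, -388.8), Well A→Well C = (-119, -455, -97.9).
Normal n = (Well A→Well B) × (Well A→Well C) = (-194232.3, 87385.2, -170037).
So ∂z/∂E = −n_x/n_z = −1.14229 and ∂z/∂N = −n_y/n_z = 0.51392.
|∇z| = √(a²+b²) = 1.25258, so dip δ = arctan(1.25258) = 51.40°.
True thickness = vertical thickness × cos δ = 57.3 × cos 51.40° = 35.75 m.

35.75 m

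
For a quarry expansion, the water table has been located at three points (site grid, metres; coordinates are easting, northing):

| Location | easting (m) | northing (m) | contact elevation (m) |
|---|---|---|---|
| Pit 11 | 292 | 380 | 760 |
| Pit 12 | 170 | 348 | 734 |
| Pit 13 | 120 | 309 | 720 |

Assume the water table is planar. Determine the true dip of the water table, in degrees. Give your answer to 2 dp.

Let the plane be z = a·easting + b·northing + c.
Pit 12−Pit 11: −122a − 32b = −26;  Pit 13−Pit 11: −172a − 71b = −40.
Solving gives a = 0.17923, b = 0.12920.
Gradient magnitude |∇z| = √(a² + b²) = √(0.03212 + 0.01669) = 0.22094.
True dip = arctan(0.22094) = 12.46°, dipping toward SW (azimuth ≈ 234°).

12.46°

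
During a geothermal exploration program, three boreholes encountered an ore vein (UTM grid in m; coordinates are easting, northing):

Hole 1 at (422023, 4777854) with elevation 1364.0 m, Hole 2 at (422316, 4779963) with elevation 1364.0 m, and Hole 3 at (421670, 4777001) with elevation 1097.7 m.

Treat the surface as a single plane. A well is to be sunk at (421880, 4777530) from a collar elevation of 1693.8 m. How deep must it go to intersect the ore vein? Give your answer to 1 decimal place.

441.1 m

Two edge vectors: Hole 1→Hole 2 = (293, 2109, 0), Hole 1→Hole 3 = (-353, -853, -266.3).
Normal n = (Hole 1→Hole 2) × (Hole 1→Hole 3) = (-561626.7, 78025.9, 494548).
So ∂z/∂easting = −n_x/n_z = 1.135636379 and ∂z/∂northing = −n_y/n_z = −0.157772147.
Intercept c from Hole 1: 1364 − 479264.67 + 753812.29 = 275911.61.
At (421880, 4777530): z_contact = 479102.28 − 753761.17 + 275911.61 = 1252.72 m.
Depth below ground = 1693.8 − 1252.72 = 441.1 m.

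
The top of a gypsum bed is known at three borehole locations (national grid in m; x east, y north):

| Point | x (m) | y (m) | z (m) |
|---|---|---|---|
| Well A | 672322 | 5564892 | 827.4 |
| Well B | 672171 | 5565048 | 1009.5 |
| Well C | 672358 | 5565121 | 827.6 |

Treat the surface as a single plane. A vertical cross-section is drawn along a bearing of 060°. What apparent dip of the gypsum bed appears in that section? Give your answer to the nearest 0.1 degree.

39.2°

Two edge vectors: Well A→Well B = (-151, 156, 182.1), Well A→Well C = (36, 229, 0.2).
Normal n = (Well A→Well B) × (Well A→Well C) = (-41669.7, 6585.8, -40195).
So ∂z/∂x = −n_x/n_z = −1.03669 and ∂z/∂y = −n_y/n_z = 0.16385.
Unit vector along 060° is (sin 60°, cos 60°) = (0.8660, 0.5000).
Slope in that direction = a·(0.8660) + b·(0.5000) = −0.81588.
Apparent dip = arctan|0.81588| = 39.2° (true dip is 46.4°, so apparent ≤ true as expected).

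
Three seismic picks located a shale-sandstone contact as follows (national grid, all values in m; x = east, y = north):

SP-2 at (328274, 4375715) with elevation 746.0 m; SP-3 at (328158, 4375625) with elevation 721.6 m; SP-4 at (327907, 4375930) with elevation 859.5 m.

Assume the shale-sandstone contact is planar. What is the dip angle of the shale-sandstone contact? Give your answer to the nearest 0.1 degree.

21.4°

Let the plane be z = a·x + b·y + c.
SP-3−SP-2: −116a − 90b = −24.4;  SP-4−SP-2: −367a + 215b = 113.5.
Solving gives a = −0.08572, b = 0.38159.
Gradient magnitude |∇z| = √(a² + b²) = √(0.00735 + 0.14561) = 0.39110.
True dip = arctan(0.39110) = 21.4°, dipping toward SSE (azimuth ≈ 167°).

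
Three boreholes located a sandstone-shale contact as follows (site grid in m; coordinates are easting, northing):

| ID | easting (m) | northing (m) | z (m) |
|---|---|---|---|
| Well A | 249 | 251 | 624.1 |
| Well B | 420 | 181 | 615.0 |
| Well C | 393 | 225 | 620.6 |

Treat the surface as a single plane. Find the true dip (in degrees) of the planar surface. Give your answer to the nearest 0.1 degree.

Let the plane be z = a·easting + b·northing + c.
Well B−Well A: 171a − 70b = −9.1;  Well C−Well A: 144a − 26b = −3.5.
Solving gives a = −0.00149, b = 0.12636.
Gradient magnitude |∇z| = √(a² + b²) = √(0.00000 + 0.01597) = 0.12637.
True dip = arctan(0.12637) = 7.2°, dipping toward S (azimuth ≈ 179°).

7.2°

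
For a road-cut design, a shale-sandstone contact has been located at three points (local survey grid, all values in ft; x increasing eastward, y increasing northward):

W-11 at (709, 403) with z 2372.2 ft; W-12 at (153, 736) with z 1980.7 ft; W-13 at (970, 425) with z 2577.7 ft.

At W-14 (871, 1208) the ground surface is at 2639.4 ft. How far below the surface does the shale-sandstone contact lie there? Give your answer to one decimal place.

Let the plane be z = a·x + b·y + c.
W-12−W-11: −556a + 333b = −391.5;  W-13−W-11: 261a + 22b = 205.5.
Solving gives a = 0.777089, b = 0.121806.
Then c = 2372.2 − a·709 − b·403 = 1772.16.
At (871, 1208): z_contact = 676.84 + 147.14 + 1772.16 = 2596.14 ft.
Depth below ground = 2639.4 − 2596.14 = 43.3 ft.

43.3 ft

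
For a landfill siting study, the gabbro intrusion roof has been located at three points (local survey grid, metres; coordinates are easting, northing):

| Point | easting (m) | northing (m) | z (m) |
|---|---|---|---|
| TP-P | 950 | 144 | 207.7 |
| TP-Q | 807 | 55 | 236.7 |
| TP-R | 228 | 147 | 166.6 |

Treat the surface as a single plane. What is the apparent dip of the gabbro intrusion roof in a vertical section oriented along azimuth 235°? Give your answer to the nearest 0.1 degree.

10.9°

Two edge vectors: TP-P→TP-Q = (-143, -89, 29), TP-P→TP-R = (-722, 3, -41.1).
Normal n = (TP-P→TP-Q) × (TP-P→TP-R) = (3570.9, -26815.3, -64687).
So ∂z/∂easting = −n_x/n_z = 0.05520 and ∂z/∂northing = −n_y/n_z = −0.41454.
Unit vector along 235° is (sin 235°, cos 235°) = (-0.8192, -0.5736).
Slope in that direction = a·(-0.8192) + b·(-0.5736) = 0.19255.
Apparent dip = arctan|0.19255| = 10.9° (true dip is 22.7°, so apparent ≤ true as expected).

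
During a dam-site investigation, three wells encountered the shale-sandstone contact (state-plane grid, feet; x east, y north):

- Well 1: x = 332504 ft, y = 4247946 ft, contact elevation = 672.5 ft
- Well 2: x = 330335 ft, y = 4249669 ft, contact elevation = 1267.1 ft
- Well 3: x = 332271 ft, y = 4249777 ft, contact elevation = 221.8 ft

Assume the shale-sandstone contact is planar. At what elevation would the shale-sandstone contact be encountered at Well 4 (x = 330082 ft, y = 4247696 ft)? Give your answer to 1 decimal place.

Two edge vectors: Well 1→Well 2 = (-2169, 1723, 594.6), Well 1→Well 3 = (-233, 1831, -450.7).
Normal n = (Well 1→Well 2) × (Well 1→Well 3) = (-1865268.7, -1116110.1, -3569980).
So ∂z/∂x = −n_x/n_z = −0.522487157 and ∂z/∂y = −n_y/n_z = −0.312637634.
Intercept c from Well 1: 672.5 + 173729.07 + 1328067.79 = 1502469.36.
At (330082, 4247696): z = −172463.6 − 1327989.6 + 1502469.36 = 2016.1 ft.

2016.1 ft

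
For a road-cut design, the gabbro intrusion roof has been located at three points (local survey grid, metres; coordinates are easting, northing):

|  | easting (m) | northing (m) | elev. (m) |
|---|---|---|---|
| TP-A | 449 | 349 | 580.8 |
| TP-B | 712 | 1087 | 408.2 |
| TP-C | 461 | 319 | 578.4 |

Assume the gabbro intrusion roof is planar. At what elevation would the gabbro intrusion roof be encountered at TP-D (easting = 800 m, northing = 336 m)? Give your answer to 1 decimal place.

436.3 m

Two edge vectors: TP-A→TP-B = (263, 738, -172.6), TP-A→TP-C = (12, -30, -2.4).
Normal n = (TP-A→TP-B) × (TP-A→TP-C) = (-6949.2, -1440, -16746).
So ∂z/∂easting = −n_x/n_z = −0.414977 and ∂z/∂northing = −n_y/n_z = −0.085991.
Intercept c from TP-A: 580.8 + 186.32 + 30.01 = 797.14.
At (800, 336): z = −332.0 − 28.9 + 797.14 = 436.3 m.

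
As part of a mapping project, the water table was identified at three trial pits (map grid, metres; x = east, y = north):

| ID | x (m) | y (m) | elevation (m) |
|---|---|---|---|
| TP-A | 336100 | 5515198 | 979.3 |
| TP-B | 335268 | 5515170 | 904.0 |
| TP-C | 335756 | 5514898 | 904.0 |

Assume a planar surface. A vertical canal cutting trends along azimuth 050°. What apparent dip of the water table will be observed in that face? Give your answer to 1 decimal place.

9.3°

Let the plane be z = a·x + b·y + c.
TP-B−TP-A: −832a − 28b = −75.3;  TP-C−TP-A: −344a − 300b = −75.3.
Solving gives a = 0.08535, b = 0.15313.
Unit vector along 050° is (sin 50°, cos 50°) = (0.7660, 0.6428).
Slope in that direction = a·(0.7660) + b·(0.6428) = 0.16381.
Apparent dip = arctan|0.16381| = 9.3° (true dip is 9.9°, so apparent ≤ true as expected).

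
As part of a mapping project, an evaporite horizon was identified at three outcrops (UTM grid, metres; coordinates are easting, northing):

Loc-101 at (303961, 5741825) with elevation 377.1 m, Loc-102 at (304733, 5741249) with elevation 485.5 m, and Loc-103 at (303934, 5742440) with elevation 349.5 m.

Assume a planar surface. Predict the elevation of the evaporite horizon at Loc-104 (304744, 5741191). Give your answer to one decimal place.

489.0 m

Two edge vectors: Loc-101→Loc-102 = (772, -576, 108.4), Loc-101→Loc-103 = (-27, 615, -27.6).
Normal n = (Loc-101→Loc-102) × (Loc-101→Loc-103) = (-50768.4, 18380.4, 459228).
So ∂z/∂easting = −n_x/n_z = 0.110551621 and ∂z/∂northing = −n_y/n_z = −0.040024563.
Intercept c from Loc-101: 377.1 − 33603.38 + 229814.04 = 196587.75.
At (304744, 5741191): z = 33689.9 − 229788.7 + 196587.75 = 489.0 m.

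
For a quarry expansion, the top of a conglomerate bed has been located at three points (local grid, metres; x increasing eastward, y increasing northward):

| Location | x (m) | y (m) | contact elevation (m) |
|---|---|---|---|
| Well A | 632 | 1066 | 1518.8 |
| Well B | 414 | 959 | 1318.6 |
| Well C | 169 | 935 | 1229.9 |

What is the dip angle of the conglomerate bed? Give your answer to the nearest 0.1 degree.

Two edge vectors: Well A→Well B = (-218, -107, -200.2), Well A→Well C = (-463, -131, -288.9).
Normal n = (Well A→Well B) × (Well A→Well C) = (4686.1, 29712.4, -20983).
So ∂z/∂x = −n_x/n_z = 0.22333 and ∂z/∂y = −n_y/n_z = 1.41602.
Gradient magnitude |∇z| = √(a² + b²) = √(0.04988 + 2.00512) = 1.43353.
True dip = arctan(1.43353) = 55.1°, dipping toward S (azimuth ≈ 189°).

55.1°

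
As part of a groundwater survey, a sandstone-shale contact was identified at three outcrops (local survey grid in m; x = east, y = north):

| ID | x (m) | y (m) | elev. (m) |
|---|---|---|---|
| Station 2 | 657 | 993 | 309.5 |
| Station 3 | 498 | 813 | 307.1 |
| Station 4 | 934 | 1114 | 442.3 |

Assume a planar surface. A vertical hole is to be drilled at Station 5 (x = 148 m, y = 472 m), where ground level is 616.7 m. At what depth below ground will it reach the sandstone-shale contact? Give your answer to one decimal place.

351.8 m

Let the plane be z = a·x + b·y + c.
Station 3−Station 2: −159a − 180b = −2.4;  Station 4−Station 2: 277a + 121b = 132.8.
Solving gives a = 0.771157, b = −0.667855.
Then c = 309.5 − a·657 − b·993 = 466.03.
At (148, 472): z_contact = 114.13 − 315.23 + 466.03 = 264.93 m.
Depth below ground = 616.7 − 264.93 = 351.8 m.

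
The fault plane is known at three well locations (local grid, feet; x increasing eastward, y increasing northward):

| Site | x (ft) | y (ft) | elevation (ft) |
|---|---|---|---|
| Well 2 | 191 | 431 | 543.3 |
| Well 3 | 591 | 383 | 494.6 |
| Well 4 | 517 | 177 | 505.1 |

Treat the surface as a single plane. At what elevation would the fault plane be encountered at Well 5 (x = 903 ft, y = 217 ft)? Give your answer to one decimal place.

457.5 ft

Two edge vectors: Well 2→Well 3 = (400, -48, -48.7), Well 2→Well 4 = (326, -254, -38.2).
Normal n = (Well 2→Well 3) × (Well 2→Well 4) = (-10536.2, -596.2, -85952).
So ∂z/∂x = −n_x/n_z = −0.12258 and ∂z/∂y = −n_y/n_z = −0.00694.
Intercept c from Well 2: 543.3 + 23.41 + 2.99 = 569.70.
At (903, 217): z = −110.7 − 1.5 + 569.70 = 457.5 ft.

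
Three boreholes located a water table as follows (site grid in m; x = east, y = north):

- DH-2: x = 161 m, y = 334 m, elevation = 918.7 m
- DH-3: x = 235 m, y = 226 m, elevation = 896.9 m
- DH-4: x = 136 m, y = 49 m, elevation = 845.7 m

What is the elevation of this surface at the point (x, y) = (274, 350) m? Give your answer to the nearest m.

931 m

Two edge vectors: DH-2→DH-3 = (74, -108, -21.8), DH-2→DH-4 = (-25, -285, -73).
Normal n = (DH-2→DH-3) × (DH-2→DH-4) = (1671, 5947, -23790).
So ∂z/∂x = −n_x/n_z = 0.07024 and ∂z/∂y = −n_y/n_z = 0.24998.
Intercept c from DH-2: 918.7 − 11.31 − 83.49 = 823.90.
At (274, 350): z = 19.2 + 87.5 + 823.90 = 930.6 m.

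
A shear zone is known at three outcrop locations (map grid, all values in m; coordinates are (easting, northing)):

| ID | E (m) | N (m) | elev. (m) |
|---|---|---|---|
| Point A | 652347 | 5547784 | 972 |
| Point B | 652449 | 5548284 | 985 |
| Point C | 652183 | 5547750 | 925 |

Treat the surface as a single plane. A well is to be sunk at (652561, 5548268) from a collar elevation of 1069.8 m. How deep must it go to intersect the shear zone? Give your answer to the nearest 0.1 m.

Two edge vectors: Point A→Point B = (102, 500, 13), Point A→Point C = (-164, -34, -47).
Normal n = (Point A→Point B) × (Point A→Point C) = (-23058, 2662, 78532).
So ∂z/∂E = −n_x/n_z = 0.293612795 and ∂z/∂N = −n_y/n_z = −0.033897010.
Intercept c from Point A: 972 − 191537.43 + 188053.29 = −2512.14.
At (652561, 5548268): z_contact = 191600.26 − 188069.70 − 2512.14 = 1018.43 m.
Depth below ground = 1069.8 − 1018.43 = 51.4 m.

51.4 m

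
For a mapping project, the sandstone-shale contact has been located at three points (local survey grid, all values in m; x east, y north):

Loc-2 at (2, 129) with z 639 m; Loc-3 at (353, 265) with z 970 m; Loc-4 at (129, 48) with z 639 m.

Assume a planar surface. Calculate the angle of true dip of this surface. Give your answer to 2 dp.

Two edge vectors: Loc-2→Loc-3 = (351, 136, 331), Loc-2→Loc-4 = (127, -81, 0).
Normal n = (Loc-2→Loc-3) × (Loc-2→Loc-4) = (26811, 42037, -45703).
So ∂z/∂x = −n_x/n_z = 0.58664 and ∂z/∂y = −n_y/n_z = 0.91979.
Gradient magnitude |∇z| = √(a² + b²) = √(0.34414 + 0.84601) = 1.09094.
True dip = arctan(1.09094) = 47.49°, dipping toward SSW (azimuth ≈ 213°).

47.49°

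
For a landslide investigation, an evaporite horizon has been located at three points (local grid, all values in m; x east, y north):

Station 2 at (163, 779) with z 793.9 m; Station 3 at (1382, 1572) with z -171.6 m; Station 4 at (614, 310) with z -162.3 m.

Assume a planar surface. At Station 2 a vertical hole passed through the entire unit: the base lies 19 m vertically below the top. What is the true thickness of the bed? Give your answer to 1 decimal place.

10.4 m

Two edge vectors: Station 2→Station 3 = (1219, 793, -965.5), Station 2→Station 4 = (451, -469, -956.2).
Normal n = (Station 2→Station 3) × (Station 2→Station 4) = (-1211086.1, 730167.3, -929354).
So ∂z/∂x = −n_x/n_z = −1.30315 and ∂z/∂y = −n_y/n_z = 0.78567.
|∇z| = √(a²+b²) = 1.52167, so dip δ = arctan(1.52167) = 56.69°.
True thickness = vertical thickness × cos δ = 19 × cos 56.69° = 10.4 m.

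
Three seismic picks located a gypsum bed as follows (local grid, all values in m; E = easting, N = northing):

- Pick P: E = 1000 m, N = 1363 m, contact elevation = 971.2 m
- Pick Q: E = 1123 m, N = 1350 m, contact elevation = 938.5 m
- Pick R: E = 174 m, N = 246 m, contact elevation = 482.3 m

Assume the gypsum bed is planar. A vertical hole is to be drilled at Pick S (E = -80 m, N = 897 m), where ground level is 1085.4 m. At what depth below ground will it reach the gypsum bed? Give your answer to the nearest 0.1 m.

168.4 m

Two edge vectors: Pick P→Pick Q = (123, -13, -32.7), Pick P→Pick R = (-826, -1117, -488.9).
Normal n = (Pick P→Pick Q) × (Pick P→Pick R) = (-30170.2, 87144.9, -148129).
So ∂z/∂E = −n_x/n_z = −0.203675 and ∂z/∂N = −n_y/n_z = 0.588304.
Intercept c from Pick P: 971.2 + 203.68 − 801.86 = 373.02.
At (-80, 897): z_contact = 16.29 + 527.71 + 373.02 = 917.02 m.
Depth below ground = 1085.4 − 917.02 = 168.4 m.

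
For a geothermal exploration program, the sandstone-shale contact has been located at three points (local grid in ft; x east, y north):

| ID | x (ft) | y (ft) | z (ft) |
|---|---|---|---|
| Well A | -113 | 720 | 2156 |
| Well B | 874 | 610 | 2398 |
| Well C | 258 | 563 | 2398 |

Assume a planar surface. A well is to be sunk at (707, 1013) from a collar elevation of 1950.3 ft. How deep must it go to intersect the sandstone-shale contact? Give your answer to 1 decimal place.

Let the plane be z = a·x + b·y + c.
Well B−Well A: 987a − 110b = 242;  Well C−Well A: 371a − 157b = 242.
Solving gives a = 0.099642, b = −1.305942.
Then c = 2156 − a·-113 − b·720 = 3107.54.
At (707, 1013): z_contact = 70.45 − 1322.92 + 3107.54 = 1855.07 ft.
Depth below ground = 1950.3 − 1855.07 = 95.2 ft.

95.2 ft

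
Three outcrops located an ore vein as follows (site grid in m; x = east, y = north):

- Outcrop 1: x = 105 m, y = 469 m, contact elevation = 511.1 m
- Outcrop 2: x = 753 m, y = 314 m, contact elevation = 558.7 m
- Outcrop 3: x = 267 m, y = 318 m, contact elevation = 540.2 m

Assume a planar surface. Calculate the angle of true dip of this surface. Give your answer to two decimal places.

Let the plane be z = a·x + b·y + c.
Outcrop 2−Outcrop 1: 648a − 155b = 47.6;  Outcrop 3−Outcrop 1: 162a − 151b = 29.1.
Solving gives a = 0.03680, b = −0.15323.
Gradient magnitude |∇z| = √(a² + b²) = √(0.00135 + 0.02348) = 0.15759.
True dip = arctan(0.15759) = 8.96°, dipping toward NNW (azimuth ≈ 346°).

8.96°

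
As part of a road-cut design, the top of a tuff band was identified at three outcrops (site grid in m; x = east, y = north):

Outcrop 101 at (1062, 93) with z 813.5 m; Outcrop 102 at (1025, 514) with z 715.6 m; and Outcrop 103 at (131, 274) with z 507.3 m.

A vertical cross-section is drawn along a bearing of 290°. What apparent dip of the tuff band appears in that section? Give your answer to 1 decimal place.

Two edge vectors: Outcrop 101→Outcrop 102 = (-37, 421, -97.9), Outcrop 101→Outcrop 103 = (-931, 181, -306.2).
Normal n = (Outcrop 101→Outcrop 102) × (Outcrop 101→Outcrop 103) = (-111190.3, 79815.5, 385254).
So ∂z/∂x = −n_x/n_z = 0.28862 and ∂z/∂y = −n_y/n_z = −0.20718.
Unit vector along 290° is (sin 290°, cos 290°) = (-0.9397, 0.3420).
Slope in that direction = a·(-0.9397) + b·(0.3420) = −0.34207.
Apparent dip = arctan|0.34207| = 18.9° (true dip is 19.6°, so apparent ≤ true as expected).

18.9°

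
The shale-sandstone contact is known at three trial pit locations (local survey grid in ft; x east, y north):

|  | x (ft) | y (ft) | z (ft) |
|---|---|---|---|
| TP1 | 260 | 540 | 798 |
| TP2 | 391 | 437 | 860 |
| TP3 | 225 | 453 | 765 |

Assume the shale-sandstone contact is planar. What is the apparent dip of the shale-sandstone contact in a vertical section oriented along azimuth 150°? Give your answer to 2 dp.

9.58°

Let the plane be z = a·x + b·y + c.
TP2−TP1: 131a − 103b = 62;  TP3−TP1: −35a − 87b = −33.
Solving gives a = 0.58612, b = 0.14351.
Unit vector along 150° is (sin 150°, cos 150°) = (0.5000, -0.8660).
Slope in that direction = a·(0.5000) + b·(-0.8660) = 0.16877.
Apparent dip = arctan|0.16877| = 9.58° (true dip is 31.1°, so apparent ≤ true as expected).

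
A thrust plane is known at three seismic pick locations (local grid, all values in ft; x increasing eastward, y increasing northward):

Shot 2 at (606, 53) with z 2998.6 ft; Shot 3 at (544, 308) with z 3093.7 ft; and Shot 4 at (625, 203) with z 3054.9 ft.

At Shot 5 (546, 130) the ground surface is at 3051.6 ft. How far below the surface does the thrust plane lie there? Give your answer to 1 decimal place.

24.6 ft

Two edge vectors: Shot 2→Shot 3 = (-62, 255, 95.1), Shot 2→Shot 4 = (19, 150, 56.3).
Normal n = (Shot 2→Shot 3) × (Shot 2→Shot 4) = (91.5, 5297.5, -14145).
So ∂z/∂x = −n_x/n_z = 0.00647 and ∂z/∂y = −n_y/n_z = 0.37451.
Intercept c from Shot 2: 2998.6 − 3.92 − 19.85 = 2974.83.
At (546, 130): z_contact = 3.53 + 48.69 + 2974.83 = 3027.05 ft.
Depth below ground = 3051.6 − 3027.05 = 24.6 ft.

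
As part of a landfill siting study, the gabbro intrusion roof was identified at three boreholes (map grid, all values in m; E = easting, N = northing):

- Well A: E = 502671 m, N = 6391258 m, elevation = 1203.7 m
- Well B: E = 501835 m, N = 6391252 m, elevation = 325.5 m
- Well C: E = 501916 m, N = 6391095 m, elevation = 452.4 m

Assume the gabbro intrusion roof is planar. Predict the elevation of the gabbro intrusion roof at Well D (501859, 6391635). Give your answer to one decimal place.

Two edge vectors: Well A→Well B = (-836, -6, -878.2), Well A→Well C = (-755, -163, -751.3).
Normal n = (Well A→Well B) × (Well A→Well C) = (-138638.8, 34954.2, 131738).
So ∂z/∂E = −n_x/n_z = 1.052382760 and ∂z/∂N = −n_y/n_z = −0.265331188.
Intercept c from Well A: 1203.7 − 529002.29 + 1695800.08 = 1168001.48.
At (501859, 6391635): z = 528147.8 − 1695900.1 + 1168001.48 = 249.1 m.

249.1 m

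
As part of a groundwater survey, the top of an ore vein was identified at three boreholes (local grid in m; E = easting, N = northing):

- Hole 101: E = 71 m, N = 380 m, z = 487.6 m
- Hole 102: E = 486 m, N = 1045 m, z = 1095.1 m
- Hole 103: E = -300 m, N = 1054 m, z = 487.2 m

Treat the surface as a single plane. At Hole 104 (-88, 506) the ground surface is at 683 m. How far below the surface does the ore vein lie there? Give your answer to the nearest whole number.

Let the plane be z = a·E + b·N + c.
Hole 102−Hole 101: 415a + 665b = 607.5;  Hole 103−Hole 101: −371a + 674b = −0.4.
Solving gives a = 0.77831, b = 0.42782.
Then c = 487.6 − a·71 − b·380 = 269.77.
At (-88, 506): z_contact = −68.5 + 216.5 + 269.77 = 417.8 m.
Depth below ground = 683 − 417.8 = 265 m.

265 m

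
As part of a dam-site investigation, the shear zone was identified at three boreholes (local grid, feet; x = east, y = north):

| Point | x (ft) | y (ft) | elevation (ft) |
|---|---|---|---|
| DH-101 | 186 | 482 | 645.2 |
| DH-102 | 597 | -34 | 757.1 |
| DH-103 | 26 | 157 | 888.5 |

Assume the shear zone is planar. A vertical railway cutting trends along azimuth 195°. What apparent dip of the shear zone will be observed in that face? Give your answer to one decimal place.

32.4°

Let the plane be z = a·x + b·y + c.
DH-102−DH-101: 411a − 516b = 111.9;  DH-103−DH-101: −160a − 325b = 243.3.
Solving gives a = −0.41259, b = −0.54549.
Unit vector along 195° is (sin 195°, cos 195°) = (-0.2588, -0.9659).
Slope in that direction = a·(-0.2588) + b·(-0.9659) = 0.63369.
Apparent dip = arctan|0.63369| = 32.4° (true dip is 34.4°, so apparent ≤ true as expected).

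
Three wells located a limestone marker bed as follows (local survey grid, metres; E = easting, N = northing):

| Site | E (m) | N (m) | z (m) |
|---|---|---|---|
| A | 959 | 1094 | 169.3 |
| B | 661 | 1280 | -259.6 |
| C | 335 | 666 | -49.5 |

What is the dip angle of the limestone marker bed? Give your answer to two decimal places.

51.12°

Let the plane be z = a·E + b·N + c.
B−A: −298a + 186b = −428.9;  C−A: −624a − 428b = −218.8.
Solving gives a = 0.92060, b = −0.83097.
Gradient magnitude |∇z| = √(a² + b²) = √(0.84751 + 0.69051) = 1.24017.
True dip = arctan(1.24017) = 51.12°, dipping toward NW (azimuth ≈ 312°).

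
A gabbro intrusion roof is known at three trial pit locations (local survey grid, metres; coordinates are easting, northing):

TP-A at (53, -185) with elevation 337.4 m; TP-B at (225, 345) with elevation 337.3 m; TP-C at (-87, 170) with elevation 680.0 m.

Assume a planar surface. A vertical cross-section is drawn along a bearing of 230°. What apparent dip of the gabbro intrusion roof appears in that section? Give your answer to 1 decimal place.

36.8°

Two edge vectors: TP-A→TP-B = (172, 530, -0.1), TP-A→TP-C = (-140, 355, 342.6).
Normal n = (TP-A→TP-B) × (TP-A→TP-C) = (181613.5, -58913.2, 135260).
So ∂z/∂easting = −n_x/n_z = −1.34270 and ∂z/∂northing = −n_y/n_z = 0.43556.
Unit vector along 230° is (sin 230°, cos 230°) = (-0.7660, -0.6428).
Slope in that direction = a·(-0.7660) + b·(-0.6428) = 0.74860.
Apparent dip = arctan|0.74860| = 36.8° (true dip is 54.7°, so apparent ≤ true as expected).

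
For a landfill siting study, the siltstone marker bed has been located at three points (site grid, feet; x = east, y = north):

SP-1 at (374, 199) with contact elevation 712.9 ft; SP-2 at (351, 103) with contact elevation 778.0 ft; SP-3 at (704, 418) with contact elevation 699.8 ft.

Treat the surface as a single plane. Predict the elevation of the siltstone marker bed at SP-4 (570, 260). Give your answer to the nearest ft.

760 ft

Two edge vectors: SP-1→SP-2 = (-23, -96, 65.1), SP-1→SP-3 = (330, 219, -13.1).
Normal n = (SP-1→SP-2) × (SP-1→SP-3) = (-12999.3, 21181.7, 26643).
So ∂z/∂x = −n_x/n_z = 0.48791 and ∂z/∂y = −n_y/n_z = −0.79502.
Intercept c from SP-1: 712.9 − 182.48 + 158.21 = 688.63.
At (570, 260): z = 278.1 − 206.7 + 688.63 = 760.0 ft.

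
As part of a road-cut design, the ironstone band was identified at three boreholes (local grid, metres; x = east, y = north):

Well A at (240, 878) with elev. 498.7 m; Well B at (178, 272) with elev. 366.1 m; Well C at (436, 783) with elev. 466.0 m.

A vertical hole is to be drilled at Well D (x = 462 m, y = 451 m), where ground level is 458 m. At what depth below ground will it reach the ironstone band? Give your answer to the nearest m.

68 m

Let the plane be z = a·x + b·y + c.
Well B−Well A: −62a − 606b = −132.6;  Well C−Well A: 196a − 95b = −32.7.
Solving gives a = −0.05791, b = 0.22474.
Then c = 498.7 − a·240 − b·878 = 315.28.
At (462, 451): z_contact = −26.8 + 101.4 + 315.28 = 389.9 m.
Depth below ground = 458 − 389.9 = 68 m.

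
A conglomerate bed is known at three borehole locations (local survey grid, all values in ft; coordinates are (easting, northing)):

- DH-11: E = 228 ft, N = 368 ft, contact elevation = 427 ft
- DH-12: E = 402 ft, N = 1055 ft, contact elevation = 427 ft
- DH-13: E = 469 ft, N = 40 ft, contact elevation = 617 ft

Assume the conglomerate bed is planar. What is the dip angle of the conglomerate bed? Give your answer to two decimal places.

Two edge vectors: DH-11→DH-12 = (174, 687, 0), DH-11→DH-13 = (241, -328, 190).
Normal n = (DH-11→DH-12) × (DH-11→DH-13) = (130530, -33060, -222639).
So ∂z/∂E = −n_x/n_z = 0.58629 and ∂z/∂N = −n_y/n_z = −0.14849.
Gradient magnitude |∇z| = √(a² + b²) = √(0.34373 + 0.02205) = 0.60480.
True dip = arctan(0.60480) = 31.17°, dipping toward WNW (azimuth ≈ 284°).

31.17°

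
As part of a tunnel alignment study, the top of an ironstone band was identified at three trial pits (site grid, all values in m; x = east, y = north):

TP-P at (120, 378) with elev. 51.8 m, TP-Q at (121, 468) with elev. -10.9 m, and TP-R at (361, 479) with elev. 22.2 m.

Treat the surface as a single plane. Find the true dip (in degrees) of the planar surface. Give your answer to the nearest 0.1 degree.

35.7°

Two edge vectors: TP-P→TP-Q = (1, 90, -62.7), TP-P→TP-R = (241, 101, -29.6).
Normal n = (TP-P→TP-Q) × (TP-P→TP-R) = (3668.7, -15081.1, -21589).
So ∂z/∂x = −n_x/n_z = 0.16993 and ∂z/∂y = −n_y/n_z = −0.69855.
Gradient magnitude |∇z| = √(a² + b²) = √(0.02888 + 0.48798) = 0.71893.
True dip = arctan(0.71893) = 35.7°, dipping toward NNW (azimuth ≈ 346°).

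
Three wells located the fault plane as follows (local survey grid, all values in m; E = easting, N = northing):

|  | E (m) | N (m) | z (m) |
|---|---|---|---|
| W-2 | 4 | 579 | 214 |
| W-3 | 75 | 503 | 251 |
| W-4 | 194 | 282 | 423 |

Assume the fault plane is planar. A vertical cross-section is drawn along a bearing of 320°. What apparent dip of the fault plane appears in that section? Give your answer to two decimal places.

Let the plane be z = a·E + b·N + c.
W-3−W-2: 71a − 76b = 37;  W-4−W-2: 190a − 297b = 209.
Solving gives a = −0.73642, b = −1.17482.
Unit vector along 320° is (sin 320°, cos 320°) = (-0.6428, 0.7660).
Slope in that direction = a·(-0.6428) + b·(0.7660) = −0.42660.
Apparent dip = arctan|0.42660| = 23.10° (true dip is 54.2°, so apparent ≤ true as expected).

23.10°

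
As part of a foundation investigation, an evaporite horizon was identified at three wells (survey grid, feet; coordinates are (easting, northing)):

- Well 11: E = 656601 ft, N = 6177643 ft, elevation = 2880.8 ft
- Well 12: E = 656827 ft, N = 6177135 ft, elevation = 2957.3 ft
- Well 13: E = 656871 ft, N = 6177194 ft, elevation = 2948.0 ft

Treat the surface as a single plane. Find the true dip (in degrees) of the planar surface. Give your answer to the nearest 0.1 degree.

8.7°

Two edge vectors: Well 11→Well 12 = (226, -508, 76.5), Well 11→Well 13 = (270, -449, 67.2).
Normal n = (Well 11→Well 12) × (Well 11→Well 13) = (210.9, 5467.8, 35686).
So ∂z/∂E = −n_x/n_z = −0.00591 and ∂z/∂N = −n_y/n_z = −0.15322.
Gradient magnitude |∇z| = √(a² + b²) = √(0.00003 + 0.02348) = 0.15333.
True dip = arctan(0.15333) = 8.7°, dipping toward N (azimuth ≈ 002°).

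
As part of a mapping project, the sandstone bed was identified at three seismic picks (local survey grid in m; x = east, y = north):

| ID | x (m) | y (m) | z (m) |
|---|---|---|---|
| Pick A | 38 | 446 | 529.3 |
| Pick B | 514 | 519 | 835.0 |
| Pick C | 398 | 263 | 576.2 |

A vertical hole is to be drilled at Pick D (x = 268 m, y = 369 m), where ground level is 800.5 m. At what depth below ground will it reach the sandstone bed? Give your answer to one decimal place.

210.4 m

Two edge vectors: Pick A→Pick B = (476, 73, 305.7), Pick A→Pick C = (360, -183, 46.9).
Normal n = (Pick A→Pick B) × (Pick A→Pick C) = (59366.8, 87727.6, -113388).
So ∂z/∂x = −n_x/n_z = 0.52357 and ∂z/∂y = −n_y/n_z = 0.77369.
Intercept c from Pick A: 529.3 − 19.90 − 345.07 = 164.34.
At (268, 369): z_contact = 140.32 + 285.49 + 164.34 = 590.15 m.
Depth below ground = 800.5 − 590.15 = 210.4 m.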